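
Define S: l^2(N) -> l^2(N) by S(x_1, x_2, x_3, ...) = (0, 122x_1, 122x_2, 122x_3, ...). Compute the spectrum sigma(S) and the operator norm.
sigma(S) = closed disk {z in C : |z| ≤ 122}; ||S|| = 122

Note S = 122·U where U is the unit right shift (U x)_k = x_{k-1} (with x_0 := 0); so ||S|| = 122||U|| and sigma(S) = 122·sigma(U). ||S x||^2 = sum_{k≥1} |122x_k|^2 = 14884||x||^2, so ||S|| = 122 and sigma(S) ⊂ {|z| ≤ 122}. For any |lambda| < 122, the equation (S - lambda I) x = 0 forces x_1 = 0, then 122x_k = lambda x_{k+1} ⇒ x = 0, so S has no eigenvalues. But (S - lambda I) is not surjective for |lambda| < 122: solving (S - lambda I) x = e_1 would require x_n proportional to (lambda/122)^(-n), which is not in l^2. So every |lambda| < 122 lies in the residual spectrum. The boundary |lambda| = 122 is in the approximate point spectrum (the spectrum is closed). Hence sigma(S) is the closed disk of radius 122.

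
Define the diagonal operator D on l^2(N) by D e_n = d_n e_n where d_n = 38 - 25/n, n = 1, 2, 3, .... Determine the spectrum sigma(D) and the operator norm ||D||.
sigma(D) = {38 - 25/n : n ≥ 1} ∪ {38}; ||D|| = 38

A bounded diagonal operator on l^2 with diagonal entries d_n has spectrum equal to the closure of {d_n : n ≥ 1}: every d_n is an eigenvalue (with eigenvector e_n), so {d_n} ⊂ sigma(D); the spectrum is closed, so its closure is too; and for lambda not in the closure, (D - lambda I) has bounded inverse (the diagonal entries 1/(d_n - lambda) are bounded). For our sequence d_n = 38 - 25/n, n = 1, 2, 3, ...:
  - {d_n} = {38 - 25/n : n ≥ 1}; the only limit point is 38
  - closure = {38 - 25/n : n ≥ 1} ∪ {38}
For the norm: a diagonal operator has ||D|| = sup_n |d_n|. Here d_n = 38 - 25/n increases monotonically from d_1 = 13 toward 38, with all terms in [13, 38); so sup_n |d_n| = 38 (the supremum is the limit, not attained). So ||D|| = 38.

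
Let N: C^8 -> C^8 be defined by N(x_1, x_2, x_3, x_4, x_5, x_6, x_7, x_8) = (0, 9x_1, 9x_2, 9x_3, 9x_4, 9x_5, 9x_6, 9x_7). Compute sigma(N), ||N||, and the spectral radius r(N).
sigma(N) = {0}; ||N|| = 9; r(N) = 0. (N is nilpotent with N^8 = 0.)

On C^8, N is a strictly lower-triangular matrix with 9 on the subdiagonal and zeros elsewhere, so its characteristic polynomial is lambda^8 and every eigenvalue is 0: sigma(N) = {0}. For the operator norm, N e_i = 9e_{i+1} for i = 1, ..., 7 and N e_8 = 0, so the singular values of N are 9 (with multiplicity 7) and 0; hence ||N|| = 9. The spectral radius r(N) = max|lambda| = 0. Note ||N|| > r(N) — characteristic of non-normal nilpotent operators. Indeed N^8 = 0.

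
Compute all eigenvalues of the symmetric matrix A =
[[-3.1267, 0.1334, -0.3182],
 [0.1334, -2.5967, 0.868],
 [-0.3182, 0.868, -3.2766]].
sigma(A) ≈ {-4, -3, -2}

A is real symmetric, so its spectrum consists of real eigenvalues. Expanding the characteristic polynomial of the displayed matrix gives
  det(λ I - A) = p(λ) = λ^3 + (9)λ^2 + (26)λ + (24).
Solving p(λ) = 0 yields eigenvalues ≈ -4, -3, -2. (A is shown rounded to 4 decimals, so these recover the underlying integer eigenvalues to within that precision.)
Verification: the trace of A = -9 equals the sum of eigenvalues -9, and det(A) ≈ -23.9998 matches the eigenvalue product -24.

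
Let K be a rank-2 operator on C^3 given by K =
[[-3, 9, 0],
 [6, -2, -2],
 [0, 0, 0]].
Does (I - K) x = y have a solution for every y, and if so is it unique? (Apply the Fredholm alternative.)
(I - K) is invertible (det(I - K) = -42 ≠ 0), so for every y in C^3 the equation (I - K) x = y has a unique solution.

K has rank 2 and factors as K = U V^T = u1 v1^T + u2 v2^T with u1 = (0, -2, 0), v1 = (-2, -2, 1), u2 = (-3, 2, 0), v2 = (1, -3, 0) (multiplying out reproduces the displayed K). The nonzero eigenvalues of U V^T coincide with those of the 2 x 2 matrix G = V^T U = [[v1·u1, v1·u2], [v2·u1, v2·u2]] = [[4, 2], [6, -9]], and by the Sylvester determinant identity det(I_3 - U V^T) = det(I_2 - V^T U) = det([[-3, -2], [-6, 10]]) = (-3)(10) - (-2)(-6) = -42. (Direct check: I - K =
[[4, -9, 0],
 [-6, 3, 2],
 [0, 0, 1]]
has determinant -42.) The finite-dimensional Fredholm alternative says: either (I - K) is invertible, or ker(I - K) ≠ {0} and then range(I - K) = ker((I - K)^*)^⊥, with dim ker(I - K) = dim ker((I - K)^*). Since det(I - K) ≠ 0, 1 is not an eigenvalue of K and ker(I - K) = {0}, so we are in the first case: for every y there is a unique x = (I - K)^(-1) y. (Explicitly, by the Woodbury identity, (I - U V^T)^(-1) = I + U (I_2 - G)^(-1) V^T.)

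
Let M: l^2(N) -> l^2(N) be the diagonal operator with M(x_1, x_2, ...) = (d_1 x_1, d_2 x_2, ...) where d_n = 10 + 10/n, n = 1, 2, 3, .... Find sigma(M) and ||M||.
sigma(M) = {10 + 10/n : n ≥ 1} ∪ {10}; ||M|| = 20

A bounded diagonal operator on l^2 with diagonal entries d_n has spectrum equal to the closure of {d_n : n ≥ 1}: every d_n is an eigenvalue (with eigenvector e_n), so {d_n} ⊂ sigma(M); the spectrum is closed, so its closure is too; and for lambda not in the closure, (M - lambda I) has bounded inverse (the diagonal entries 1/(d_n - lambda) are bounded). For our sequence d_n = 10 + 10/n, n = 1, 2, 3, ...:
  - {d_n} = {10 + 10/n : n ≥ 1}; the only limit point is 10
  - closure = {10 + 10/n : n ≥ 1} ∪ {10}
For the norm: a diagonal operator has ||M|| = sup_n |d_n|. Here d_n = 10 + 10/n is positive and decreasing, so sup_n |d_n| = d_1 = 10 + 10 = 20. So ||M|| = 20.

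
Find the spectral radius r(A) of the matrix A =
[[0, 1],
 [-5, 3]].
r(A) = sqrt(5) ≈ 2.2361

The eigenvalues of A are the roots of its characteristic polynomial. With M = A (coefficients from the trace and determinant):
  p(λ) = det(λ I - M) = λ^2 - 3λ + 5.
For λ^2 - 3λ + 5 the discriminant is -11. It is negative, so the roots are the complex-conjugate pair λ = 3/2 ± (sqrt(11)/2) i ≈ 1.5 ± 1.6583i. For a conjugate pair the product of the roots equals the constant term, so |λ|^2 = 5 and |λ| = sqrt(5) ≈ 2.2361.
Thus the eigenvalues (to 4 decimals) are 1.5 ± 1.6583i (modulus 2.2361). The spectral radius is the largest modulus: r(A) = sqrt(5) ≈ 2.2361. (Cross-check: r(A) ≤ ||A||_2 ≈ 5.8541; equality holds whenever A is normal, though it can also hold for some non-normal A.)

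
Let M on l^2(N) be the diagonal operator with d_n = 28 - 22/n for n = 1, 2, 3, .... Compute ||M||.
||M|| = 28

For a diagonal operator on l^2 with entries d_n, ||M|| = sup_n |d_n|. Here d_1 = 6, d_2 = 17, ..., and d_n = 28 - 22/n increases monotonically toward 28. All terms lie in [6, 28), so |d_n| = d_n and the supremum is the limit 28, which is not attained by any individual d_n. Hence ||M|| = 28.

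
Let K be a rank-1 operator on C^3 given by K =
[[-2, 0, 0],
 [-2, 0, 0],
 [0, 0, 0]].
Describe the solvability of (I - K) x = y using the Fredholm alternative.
(I - K) is invertible (det(I - K) = 3 ≠ 0), so for every y in C^3 the equation (I - K) x = y has a unique solution.

K has rank 1, so it is an outer product K = u v^T: every row of K is a multiple of one row vector. Reading off the entries, u = (2, 2, 0) and v = (-1, 0, 0) (row i of K equals u_i·v^T). A rank-one matrix u v^T satisfies K u = u (v·u) and kills the (2)-dimensional subspace v^⊥, so its characteristic polynomial is lambda^2 (lambda - v·u) with v·u = tr K = -2. Hence the eigenvalues of I - K are 1 (multiplicity 2) and 1 - (-2) = 3, so det(I - K) = 3. (Direct check: I - K =
[[3, 0, 0],
 [2, 1, 0],
 [0, 0, 1]]
has determinant 3.) The finite-dimensional Fredholm alternative says: either (I - K) is invertible, or ker(I - K) ≠ {0} and then range(I - K) = ker((I - K)^*)^⊥, with dim ker(I - K) = dim ker((I - K)^*). Since det(I - K) ≠ 0, 1 is not an eigenvalue of K and ker(I - K) = {0}, so we are in the first case: for every y there is a unique x = (I - K)^(-1) y. Explicitly, by the Sherman–Morrison formula, (I - u v^T)^(-1) = I + u v^T/(1 - v·u), i.e. (I - K)^(-1) = I + K/(3).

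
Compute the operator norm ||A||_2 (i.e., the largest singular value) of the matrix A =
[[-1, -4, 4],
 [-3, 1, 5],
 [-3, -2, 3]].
||A||_2 ≈ 8.538 (= sqrt(largest eigenvalue of A^T A))

||A||_2 = sigma_max(A) = sqrt(lambda_max(A^T A)). Form the symmetric matrix M = A^T A =
[[19, 7, -28],
 [7, 21, -17],
 [-28, -17, 50]].
Its characteristic polynomial (trace, sum of principal 2x2 minors, determinant of M give the coefficients) is
  p(λ) = det(λ I - M) = λ^3 - 90λ^2 + 1277λ - 2209.
No integer candidate from the rational root theorem (±divisors of 2209) is a root, so the roots are irrational. The cubic discriminant is Δ = 2875792441 > 0, so there are three distinct real roots. p(2) = -7 and p(3) = 839 have opposite signs, so a root lies in (2, 3); Newton's method refines it to λ ≈ 2.0075. p(15) = 71 and p(16) = -721 have opposite signs, so a root lies in (15, 16); Newton's method refines it to λ ≈ 15.0944. p(72) = -3577 and p(73) = 419 have opposite signs, so a root lies in (72, 73); Newton's method refines it to λ ≈ 72.8981. Check (Vieta): the three roots sum to 90, matching tr M = 90.
So the eigenvalues of A^T A are ≈ 2.0075, 15.0944, 72.8981 (all ≥ 0, as they must be for A^T A). The largest is λ_max ≈ 72.8981, hence ||A||_2 = sqrt(λ_max) ≈ 8.538.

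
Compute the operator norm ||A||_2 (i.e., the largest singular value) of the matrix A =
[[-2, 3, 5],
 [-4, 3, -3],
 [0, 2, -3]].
||A||_2 ≈ 6.5937 (= sqrt(largest eigenvalue of A^T A))

||A||_2 = sigma_max(A) = sqrt(lambda_max(A^T A)). Form the symmetric matrix M = A^T A =
[[20, -18, 2],
 [-18, 22, 0],
 [2, 0, 43]].
Its characteristic polynomial (trace, sum of principal 2x2 minors, determinant of M give the coefficients) is
  p(λ) = det(λ I - M) = λ^3 - 85λ^2 + 1918λ - 4900.
No integer candidate from the rational root theorem (±divisors of 4900) is a root, so the roots are irrational. The cubic discriminant is Δ = 49736372 > 0, so there are three distinct real roots. p(2) = -1396 and p(3) = 116 have opposite signs, so a root lies in (2, 3); Newton's method refines it to λ ≈ 2.9195. p(38) = 116 and p(39) = -64 have opposite signs, so a root lies in (38, 39); Newton's method refines it to λ ≈ 38.6038. p(43) = -84 and p(44) = 116 have opposite signs, so a root lies in (43, 44); Newton's method refines it to λ ≈ 43.4767. Check (Vieta): the three roots sum to 85, matching tr M = 85.
So the eigenvalues of A^T A are ≈ 2.9195, 38.6038, 43.4767 (all ≥ 0, as they must be for A^T A). The largest is λ_max ≈ 43.4767, hence ||A||_2 = sqrt(λ_max) ≈ 6.5937.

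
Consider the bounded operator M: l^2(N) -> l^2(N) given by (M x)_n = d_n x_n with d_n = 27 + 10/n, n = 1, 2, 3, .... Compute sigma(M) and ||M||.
sigma(M) = {27 + 10/n : n ≥ 1} ∪ {27}; ||M|| = 37

A bounded diagonal operator on l^2 with diagonal entries d_n has spectrum equal to the closure of {d_n : n ≥ 1}: every d_n is an eigenvalue (with eigenvector e_n), so {d_n} ⊂ sigma(M); the spectrum is closed, so its closure is too; and for lambda not in the closure, (M - lambda I) has bounded inverse (the diagonal entries 1/(d_n - lambda) are bounded). For our sequence d_n = 27 + 10/n, n = 1, 2, 3, ...:
  - {d_n} = {27 + 10/n : n ≥ 1}; the only limit point is 27
  - closure = {27 + 10/n : n ≥ 1} ∪ {27}
For the norm: a diagonal operator has ||M|| = sup_n |d_n|. Here d_n = 27 + 10/n is positive and decreasing, so sup_n |d_n| = d_1 = 27 + 10 = 37. So ||M|| = 37.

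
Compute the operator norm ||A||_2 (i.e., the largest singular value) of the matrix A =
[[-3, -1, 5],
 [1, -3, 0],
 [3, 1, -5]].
||A||_2 = sqrt(70) ≈ 8.3666 (= sqrt(largest eigenvalue of A^T A))

||A||_2 = sigma_max(A) = sqrt(lambda_max(A^T A)). Form the symmetric matrix M = A^T A =
[[19, 3, -30],
 [3, 11, -10],
 [-30, -10, 50]].
Its characteristic polynomial (trace, sum of principal 2x2 minors, determinant of M give the coefficients) is
  p(λ) = det(λ I - M) = λ^3 - 80λ^2 + 700λ.
The constant term is 0, so λ = 0 is a root. Dividing out λ leaves p(λ) = λ(λ^2 - 80λ + 700). For λ^2 - 80λ + 700 the discriminant is 3600. It is a perfect square (60^2), so the roots are rational: λ = (80 ± 60)/2 = 70, 10.
So the eigenvalues of A^T A are ≈ 0, 10, 70 (all ≥ 0, as they must be for A^T A). The largest is λ_max = 70, hence ||A||_2 = sqrt(λ_max) = sqrt(70) ≈ 8.3666.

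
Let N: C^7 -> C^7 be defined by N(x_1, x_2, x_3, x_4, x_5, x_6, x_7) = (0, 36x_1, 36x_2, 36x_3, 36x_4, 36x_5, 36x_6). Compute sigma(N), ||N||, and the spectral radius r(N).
sigma(N) = {0}; ||N|| = 36; r(N) = 0. (N is nilpotent with N^7 = 0.)

On C^7, N is a strictly lower-triangular matrix with 36 on the subdiagonal and zeros elsewhere, so its characteristic polynomial is lambda^7 and every eigenvalue is 0: sigma(N) = {0}. For the operator norm, N e_i = 36e_{i+1} for i = 1, ..., 6 and N e_7 = 0, so the singular values of N are 36 (with multiplicity 6) and 0; hence ||N|| = 36. The spectral radius r(N) = max|lambda| = 0. Note ||N|| > r(N) — characteristic of non-normal nilpotent operators. Indeed N^7 = 0.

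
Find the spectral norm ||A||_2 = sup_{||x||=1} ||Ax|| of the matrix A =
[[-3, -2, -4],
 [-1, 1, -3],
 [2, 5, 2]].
||A||_2 = sqrt((58 + sqrt(3304))/2) ≈ 7.5987 (= sqrt(largest eigenvalue of A^T A))

||A||_2 = sigma_max(A) = sqrt(lambda_max(A^T A)). Form the symmetric matrix M = A^T A =
[[14, 15, 19],
 [15, 30, 15],
 [19, 15, 29]].
Its characteristic polynomial (trace, sum of principal 2x2 minors, determinant of M give the coefficients) is
  p(λ) = det(λ I - M) = λ^3 - 73λ^2 + 885λ - 225.
By the rational root theorem any rational root is an integer divisor of 225. Testing λ = 15: p(15) = 3375 - 16425 + 13275 - 225 = 0, so λ = 15 is a root. Dividing out (λ - 15) leaves p(λ) = (λ - 15)(λ^2 - 58λ + 15). For λ^2 - 58λ + 15 the discriminant is 3304. It is nonnegative but not a perfect square, so the roots are real and irrational: λ = (58 ± sqrt(3304))/2 ≈ 57.7402, 0.2598.
So the eigenvalues of A^T A are ≈ 0.2598, 15, 57.7402 (all ≥ 0, as they must be for A^T A). The largest is λ_max = (58 + sqrt(3304))/2 ≈ 57.7402, hence ||A||_2 = sqrt(λ_max) = sqrt((58 + sqrt(3304))/2) ≈ 7.5987.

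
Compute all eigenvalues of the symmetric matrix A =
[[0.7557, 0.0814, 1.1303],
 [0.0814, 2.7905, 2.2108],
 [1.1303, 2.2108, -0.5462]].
sigma(A) ≈ {-2, 1, 4}

A is real symmetric, so its spectrum consists of real eigenvalues. Expanding the characteristic polynomial of the displayed matrix gives
  det(λ I - A) = p(λ) = λ^3 + (-3)λ^2 + (-6)λ + (8).
Solving p(λ) = 0 yields eigenvalues ≈ -2, 1, 4. (A is shown rounded to 4 decimals, so these recover the underlying integer eigenvalues to within that precision.)
Verification: the trace of A = 3 equals the sum of eigenvalues 3, and det(A) ≈ -8.0001 matches the eigenvalue product -8.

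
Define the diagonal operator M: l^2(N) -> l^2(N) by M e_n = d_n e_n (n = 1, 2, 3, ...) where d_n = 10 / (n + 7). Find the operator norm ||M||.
||M|| = 5/4 (attained at n = 1)

For M diagonal, ||M|| = sup_n |d_n| = sup_n 10/(n + 7). This is positive and strictly decreasing in n, so the supremum is attained at n = 1: d_1 = 10/(1 + 7) = 5/4. Hence ||M|| = 5/4.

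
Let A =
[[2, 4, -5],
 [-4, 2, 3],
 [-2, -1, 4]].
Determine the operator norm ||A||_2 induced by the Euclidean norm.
||A||_2 ≈ 8.6396 (= sqrt(largest eigenvalue of A^T A))

||A||_2 = sigma_max(A) = sqrt(lambda_max(A^T A)). Form the symmetric matrix M = A^T A =
[[24, 2, -30],
 [2, 21, -18],
 [-30, -18, 50]].
Its characteristic polynomial (trace, sum of principal 2x2 minors, determinant of M give the coefficients) is
  p(λ) = det(λ I - M) = λ^3 - 95λ^2 + 1526λ - 484.
No integer candidate from the rational root theorem (±divisors of 484) is a root, so the roots are irrational. The cubic discriminant is Δ = 6398838324 > 0, so there are three distinct real roots. p(0) = -484 and p(1) = 948 have opposite signs, so a root lies in (0, 1); Newton's method refines it to λ ≈ 0.3237. p(20) = 36 and p(21) = -1072 have opposite signs, so a root lies in (20, 21); Newton's method refines it to λ ≈ 20.0335. p(74) = -2556 and p(75) = 1466 have opposite signs, so a root lies in (74, 75); Newton's method refines it to λ ≈ 74.6428. Check (Vieta): the three roots sum to 95, matching tr M = 95.
So the eigenvalues of A^T A are ≈ 0.3237, 20.0335, 74.6428 (all ≥ 0, as they must be for A^T A). The largest is λ_max ≈ 74.6428, hence ||A||_2 = sqrt(λ_max) ≈ 8.6396.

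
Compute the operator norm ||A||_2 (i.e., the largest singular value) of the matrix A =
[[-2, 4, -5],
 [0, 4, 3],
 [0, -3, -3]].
||A||_2 ≈ 6.7579 (= sqrt(largest eigenvalue of A^T A))

||A||_2 = sigma_max(A) = sqrt(lambda_max(A^T A)). Form the symmetric matrix M = A^T A =
[[4, -8, 10],
 [-8, 41, 1],
 [10, 1, 43]].
Its characteristic polynomial (trace, sum of principal 2x2 minors, determinant of M give the coefficients) is
  p(λ) = det(λ I - M) = λ^3 - 88λ^2 + 1934λ - 36.
No integer candidate from the rational root theorem (±divisors of 36) is a root, so the roots are irrational. The cubic discriminant is Δ = 42040304 > 0, so there are three distinct real roots. p(0) = -36 and p(1) = 1811 have opposite signs, so a root lies in (0, 1); Newton's method refines it to λ ≈ 0.0186. p(42) = 48 and p(43) = -79 have opposite signs, so a root lies in (42, 43); Newton's method refines it to λ ≈ 42.3116. p(45) = -81 and p(46) = 56 have opposite signs, so a root lies in (45, 46); Newton's method refines it to λ ≈ 45.6698. Check (Vieta): the three roots sum to 88, matching tr M = 88.
So the eigenvalues of A^T A are ≈ 0.0186, 42.3116, 45.6698 (all ≥ 0, as they must be for A^T A). The largest is λ_max ≈ 45.6698, hence ||A||_2 = sqrt(λ_max) ≈ 6.7579.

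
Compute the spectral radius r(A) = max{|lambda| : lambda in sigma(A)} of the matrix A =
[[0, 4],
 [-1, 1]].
r(A) = 2

The eigenvalues of A are the roots of its characteristic polynomial. With M = A (coefficients from the trace and determinant):
  p(λ) = det(λ I - M) = λ^2 - λ + 4.
For λ^2 - λ + 4 the discriminant is -15. It is negative, so the roots are the complex-conjugate pair λ = 1/2 ± (sqrt(15)/2) i ≈ 0.5 ± 1.9365i. For a conjugate pair the product of the roots equals the constant term, so |λ|^2 = 4 and |λ| = sqrt(4) = 2.
Thus the eigenvalues (to 4 decimals) are 0.5 ± 1.9365i (modulus 2). The spectral radius is the largest modulus: r(A) = 2. (Cross-check: r(A) ≤ ||A||_2 ≈ 4.1306; equality holds whenever A is normal, though it can also hold for some non-normal A.)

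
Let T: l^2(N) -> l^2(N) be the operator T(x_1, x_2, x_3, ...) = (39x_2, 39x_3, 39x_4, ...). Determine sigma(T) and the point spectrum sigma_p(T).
sigma(T) = closed disk {z in C : |z| ≤ 39}; sigma_p(T) = open disk {z in C : |z| < 39}

Note T = 39·V where V is the unit left shift (V x)_k = x_{k+1}; so sigma(T) = 39·sigma(V) and ||T|| = 39||V||. ||T x||^2 = 1521sum_{k≥2} |x_k|^2 ≤ 1521||x||^2, with equality on {x : x_1 = 0}, so ||T|| = 39. For any lambda with |lambda| < 39, set r = lambda/39 (|r| < 1); the vector x = (1, r, r^2, ...) is in l^2 and satisfies T x = 39(r, r^2, ...) = lambda x, so lambda is an eigenvalue. On the boundary |lambda| = 39 the geometric series diverges, so no l^2 eigenvector exists, but these lambda lie in the approximate point spectrum. Hence sigma(T) is the closed disk of radius 39 and sigma_p(T) is the open disk.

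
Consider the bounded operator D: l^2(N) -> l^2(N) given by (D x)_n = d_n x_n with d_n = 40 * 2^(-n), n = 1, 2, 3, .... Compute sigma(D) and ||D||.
sigma(D) = {40 * 2^(-n) : n ≥ 1} ∪ {0}; ||D|| = 20

A bounded diagonal operator on l^2 with diagonal entries d_n has spectrum equal to the closure of {d_n : n ≥ 1}: every d_n is an eigenvalue (with eigenvector e_n), so {d_n} ⊂ sigma(D); the spectrum is closed, so its closure is too; and for lambda not in the closure, (D - lambda I) has bounded inverse (the diagonal entries 1/(d_n - lambda) are bounded). For our sequence d_n = 40 * 2^(-n), n = 1, 2, 3, ...:
  - {d_n} = {40 * 2^(-n) : n ≥ 1}; the only limit point is 0
  - closure = {40 * 2^(-n) : n ≥ 1} ∪ {0}
For the norm: a diagonal operator has ||D|| = sup_n |d_n|. Here d_n = 40 * 2^(-n) is positive and decreasing, so sup_n |d_n| = d_1 = 40/2 = 20. So ||D|| = 20.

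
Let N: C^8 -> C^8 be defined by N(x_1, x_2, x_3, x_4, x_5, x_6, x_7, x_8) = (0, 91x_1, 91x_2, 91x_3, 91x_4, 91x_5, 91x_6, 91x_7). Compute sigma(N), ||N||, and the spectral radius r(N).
sigma(N) = {0}; ||N|| = 91; r(N) = 0. (N is nilpotent with N^8 = 0.)

On C^8, N is a strictly lower-triangular matrix with 91 on the subdiagonal and zeros elsewhere, so its characteristic polynomial is lambda^8 and every eigenvalue is 0: sigma(N) = {0}. For the operator norm, N e_i = 91e_{i+1} for i = 1, ..., 7 and N e_8 = 0, so the singular values of N are 91 (with multiplicity 7) and 0; hence ||N|| = 91. The spectral radius r(N) = max|lambda| = 0. Note ||N|| > r(N) — characteristic of non-normal nilpotent operators. Indeed N^8 = 0.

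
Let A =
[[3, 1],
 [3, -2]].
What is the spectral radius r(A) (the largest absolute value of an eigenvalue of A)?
r(A) = (1 + sqrt(37))/2 ≈ 3.5414

The eigenvalues of A are the roots of its characteristic polynomial. With M = A (coefficients from the trace and determinant):
  p(λ) = det(λ I - M) = λ^2 - λ - 9.
For λ^2 - λ - 9 the discriminant is 37. It is nonnegative but not a perfect square, so the roots are real and irrational: λ = (1 ± sqrt(37))/2 ≈ 3.5414, -2.5414.
Thus the eigenvalues (to 4 decimals) are 3.5414 (modulus 3.5414); -2.5414 (modulus 2.5414). The spectral radius is the largest modulus: r(A) = (1 + sqrt(37))/2 ≈ 3.5414. (Cross-check: r(A) ≤ ||A||_2 ≈ 4.3196; equality holds whenever A is normal, though it can also hold for some non-normal A.)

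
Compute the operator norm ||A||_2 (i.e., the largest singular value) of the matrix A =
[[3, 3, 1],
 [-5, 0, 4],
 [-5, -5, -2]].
||A||_2 ≈ 9.098 (= sqrt(largest eigenvalue of A^T A))

||A||_2 = sigma_max(A) = sqrt(lambda_max(A^T A)). Form the symmetric matrix M = A^T A =
[[59, 34, -7],
 [34, 34, 13],
 [-7, 13, 21]].
Its characteristic polynomial (trace, sum of principal 2x2 minors, determinant of M give the coefficients) is
  p(λ) = det(λ I - M) = λ^3 - 114λ^2 + 2585λ - 25.
No integer candidate from the rational root theorem (±divisors of 25) is a root, so the roots are irrational. The cubic discriminant is Δ = 17732428825 > 0, so there are three distinct real roots. p(0) = -25 and p(1) = 2447 have opposite signs, so a root lies in (0, 1); Newton's method refines it to λ ≈ 0.0097. p(31) = 347 and p(32) = -1273 have opposite signs, so a root lies in (31, 32); Newton's method refines it to λ ≈ 31.2163. p(82) = -3223 and p(83) = 971 have opposite signs, so a root lies in (82, 83); Newton's method refines it to λ ≈ 82.7741. Check (Vieta): the three roots sum to 114, matching tr M = 114.
So the eigenvalues of A^T A are ≈ 0.0097, 31.2163, 82.7741 (all ≥ 0, as they must be for A^T A). The largest is λ_max ≈ 82.7741, hence ||A||_2 = sqrt(λ_max) ≈ 9.098.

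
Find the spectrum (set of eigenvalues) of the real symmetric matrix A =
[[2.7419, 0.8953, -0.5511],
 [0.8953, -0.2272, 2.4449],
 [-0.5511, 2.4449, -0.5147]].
sigma(A) ≈ {-3, 2, 3}

A is real symmetric, so its spectrum consists of real eigenvalues. Expanding the characteristic polynomial of the displayed matrix gives
  det(λ I - A) = p(λ) = λ^3 + (-2)λ^2 + (-9)λ + (18).
Solving p(λ) = 0 yields eigenvalues ≈ -3, 2, 3. (A is shown rounded to 4 decimals, so these recover the underlying integer eigenvalues to within that precision.)
Verification: the trace of A = 2 equals the sum of eigenvalues 2, and det(A) ≈ -18.0002 matches the eigenvalue product -18.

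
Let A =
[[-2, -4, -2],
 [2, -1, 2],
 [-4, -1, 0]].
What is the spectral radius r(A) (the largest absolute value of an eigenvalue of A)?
r(A) ≈ 4.0995

The eigenvalues of A are the roots of its characteristic polynomial. With M = A (coefficients from the trace, the sum of principal 2x2 minors, and det A):
  p(λ) = det(λ I - M) = λ^3 + 3λ^2 + 4λ - 40.
No integer candidate from the rational root theorem (±divisors of 40) is a root, so the roots are irrational. The cubic discriminant is Δ = -47632 < 0, so there is one real root and a complex-conjugate pair. p(2) = -12 and p(3) = 26 have opposite signs, so a root lies in (2, 3); Newton's method refines it to λ ≈ 2.3802. Dividing out (λ - (2.3802)) leaves approximately λ^2 + 5.3802λ + 16.8056. For λ^2 + 5.3802λ + 16.8056 the discriminant is -38.2764. It is negative, so the remaining roots are the complex-conjugate pair λ ≈ -2.6901 ± 3.0934i. Their product equals the constant term, so |λ|^2 ≈ 16.8056 and |λ| ≈ 4.0995.
Thus the eigenvalues (to 4 decimals) are 2.3802 (modulus 2.3802); -2.6901 ± 3.0934i (modulus 4.0995). The spectral radius is the largest modulus: r(A) ≈ 4.0995. (Cross-check: r(A) ≤ ||A||_2 ≈ 5.9268; equality holds whenever A is normal, though it can also hold for some non-normal A.)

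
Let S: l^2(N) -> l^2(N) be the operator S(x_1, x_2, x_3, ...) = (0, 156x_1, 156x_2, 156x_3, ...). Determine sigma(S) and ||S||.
sigma(S) = closed disk {z in C : |z| ≤ 156}; ||S|| = 156

Note S = 156·U where U is the unit right shift (U x)_k = x_{k-1} (with x_0 := 0); so ||S|| = 156||U|| and sigma(S) = 156·sigma(U). ||S x||^2 = sum_{k≥1} |156x_k|^2 = 24336||x||^2, so ||S|| = 156 and sigma(S) ⊂ {|z| ≤ 156}. For any |lambda| < 156, the equation (S - lambda I) x = 0 forces x_1 = 0, then 156x_k = lambda x_{k+1} ⇒ x = 0, so S has no eigenvalues. But (S - lambda I) is not surjective for |lambda| < 156: solving (S - lambda I) x = e_1 would require x_n proportional to (lambda/156)^(-n), which is not in l^2. So every |lambda| < 156 lies in the residual spectrum. The boundary |lambda| = 156 is in the approximate point spectrum (the spectrum is closed). Hence sigma(S) is the closed disk of radius 156.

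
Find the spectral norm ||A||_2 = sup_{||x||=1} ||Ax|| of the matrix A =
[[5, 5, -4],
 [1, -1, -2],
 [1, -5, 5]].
||A||_2 ≈ 10.0002 (= sqrt(largest eigenvalue of A^T A))

||A||_2 = sigma_max(A) = sqrt(lambda_max(A^T A)). Form the symmetric matrix M = A^T A =
[[27, 19, -17],
 [19, 51, -43],
 [-17, -43, 45]].
Its characteristic polynomial (trace, sum of principal 2x2 minors, determinant of M give the coefficients) is
  p(λ) = det(λ I - M) = λ^3 - 123λ^2 + 2388λ - 8836.
No integer candidate from the rational root theorem (±divisors of 8836) is a root, so the roots are irrational. The cubic discriminant is Δ = 10640797200 > 0, so there are three distinct real roots. p(4) = -1188 and p(5) = 154 have opposite signs, so a root lies in (4, 5); Newton's method refines it to λ ≈ 4.8764. p(18) = 128 and p(19) = -1008 have opposite signs, so a root lies in (18, 19); Newton's method refines it to λ ≈ 18.1189. p(100) = -36 and p(101) = 7930 have opposite signs, so a root lies in (100, 101); Newton's method refines it to λ ≈ 100.0046. Check (Vieta): the three roots sum to 123, matching tr M = 123.
So the eigenvalues of A^T A are ≈ 4.8764, 18.1189, 100.0046 (all ≥ 0, as they must be for A^T A). The largest is λ_max ≈ 100.0046, hence ||A||_2 = sqrt(λ_max) ≈ 10.0002.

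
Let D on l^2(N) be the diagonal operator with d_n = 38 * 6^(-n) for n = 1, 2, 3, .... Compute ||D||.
||D|| = 19/3 (attained at n = 1)

For D diagonal, ||D|| = sup_n |d_n|. The sequence d_n = 38 * 6^(-n) is positive and strictly decreasing (ratio 6^(-1) < 1), so the supremum is d_1 = 38/6 = 19/3. Hence ||D|| = 19/3.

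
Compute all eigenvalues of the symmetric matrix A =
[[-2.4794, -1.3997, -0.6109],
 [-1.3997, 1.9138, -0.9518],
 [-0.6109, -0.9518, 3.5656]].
sigma(A) ≈ {-3, 2, 4}

A is real symmetric, so its spectrum consists of real eigenvalues. Expanding the characteristic polynomial of the displayed matrix gives
  det(λ I - A) = p(λ) = λ^3 + (-3)λ^2 + (-10)λ + (24).
Solving p(λ) = 0 yields eigenvalues ≈ -3, 2, 4. (A is shown rounded to 4 decimals, so these recover the underlying integer eigenvalues to within that precision.)
Verification: the trace of A = 3 equals the sum of eigenvalues 3, and det(A) ≈ -24.0004 matches the eigenvalue product -24.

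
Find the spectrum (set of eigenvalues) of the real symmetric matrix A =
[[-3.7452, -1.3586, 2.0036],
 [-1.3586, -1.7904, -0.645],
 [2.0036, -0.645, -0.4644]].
sigma(A) ≈ {-5, -2, 1}

A is real symmetric, so its spectrum consists of real eigenvalues. Expanding the characteristic polynomial of the displayed matrix gives
  det(λ I - A) = p(λ) = λ^3 + (6)λ^2 + (3)λ + (-10).
Solving p(λ) = 0 yields eigenvalues ≈ -5, -2, 1. (A is shown rounded to 4 decimals, so these recover the underlying integer eigenvalues to within that precision.)
Verification: the trace of A = -6 equals the sum of eigenvalues -6, and det(A) ≈ 10.0002 matches the eigenvalue product 10.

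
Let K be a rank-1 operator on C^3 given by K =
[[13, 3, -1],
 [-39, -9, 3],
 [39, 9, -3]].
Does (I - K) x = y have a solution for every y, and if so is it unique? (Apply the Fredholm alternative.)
(I - K) is singular (det(I - K) = 0, i.e. 1 ∈ sigma(K)). (I - K) x = y is solvable iff y ⊥ ker((I - K)^*) = span{(13, 3, -1)}, i.e. iff 13y_1 + 3y_2 - y_3 = 0. When solvable, the solutions are x = y + c·(1, -3, 3), c arbitrary (ker(I - K) = span{(1, -3, 3)}, dimension 1).

K has rank 1, so it is an outer product K = u v^T: every row of K is a multiple of one row vector. Reading off the entries, u = (1, -3, 3) and v = (13, 3, -1) (row i of K equals u_i·v^T). A rank-one matrix u v^T satisfies K u = u (v·u) and kills the (2)-dimensional subspace v^⊥, so its characteristic polynomial is lambda^2 (lambda - v·u) with v·u = tr K = 1. Hence the eigenvalues of I - K are 1 (multiplicity 2) and 1 - (1) = 0, so det(I - K) = 0. (Direct check: I - K =
[[-12, -3, 1],
 [39, 10, -3],
 [-39, -9, 4]]
has determinant 0.) So 1 is an eigenvalue of K and (I - K) is not invertible. The finite-dimensional Fredholm alternative says: either (I - K) is invertible, or ker(I - K) ≠ {0} and then range(I - K) = ker((I - K)^*)^⊥, with dim ker(I - K) = dim ker((I - K)^*). We are in the second case, so we need both kernels. Kernel of I - K: (I - K) u = u - u (v·u) = u - u = 0, so ker(I - K) = span{u} = span{(1, -3, 3)} (it is exactly 1-dimensional because rank(I - K) = 2). Kernel of the adjoint: K is real, so (I - K)^* = I - K^T = I - v u^T, and (I - v u^T) v = v - v (u·v) = 0; hence ker((I - K)^*) = span{v} = span{(13, 3, -1)}. Therefore (I - K) x = y is solvable iff <y, v> = 0, i.e. iff 13y_1 + 3y_2 - y_3 = 0. When this holds, K y = u (v·y) = 0, so (I - K) y = y and x = y is a particular solution; the full solution set is the line x = y + c·u = y + c·(1, -3, 3), c ∈ C.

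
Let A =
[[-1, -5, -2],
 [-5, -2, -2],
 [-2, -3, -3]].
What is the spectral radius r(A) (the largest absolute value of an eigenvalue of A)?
r(A) ≈ 8.3914

The eigenvalues of A are the roots of its characteristic polynomial. With M = A (coefficients from the trace, the sum of principal 2x2 minors, and det A):
  p(λ) = det(λ I - M) = λ^3 + 6λ^2 - 24λ - 33.
No integer candidate from the rational root theorem (±divisors of 33) is a root, so the roots are irrational. The cubic discriminant is Δ = 160677 > 0, so there are three distinct real roots. p(-9) = -60 and p(-8) = 31 have opposite signs, so a root lies in (-9, -8); Newton's method refines it to λ ≈ -8.3914. p(-2) = 31 and p(-1) = -4 have opposite signs, so a root lies in (-2, -1); Newton's method refines it to λ ≈ -1.12. p(3) = -24 and p(4) = 31 have opposite signs, so a root lies in (3, 4); Newton's method refines it to λ ≈ 3.5114. Check (Vieta): the three roots sum to -6, matching tr M = -6.
Thus the eigenvalues (to 4 decimals) are -8.3914 (modulus 8.3914); -1.12 (modulus 1.12); 3.5114 (modulus 3.5114). The spectral radius is the largest modulus: r(A) ≈ 8.3914. (Cross-check: r(A) ≤ ||A||_2 ≈ 8.4337; equality holds whenever A is normal, though it can also hold for some non-normal A.)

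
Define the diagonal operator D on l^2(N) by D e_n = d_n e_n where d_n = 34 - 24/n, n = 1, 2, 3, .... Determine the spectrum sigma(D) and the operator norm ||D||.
sigma(D) = {34 - 24/n : n ≥ 1} ∪ {34}; ||D|| = 34

A bounded diagonal operator on l^2 with diagonal entries d_n has spectrum equal to the closure of {d_n : n ≥ 1}: every d_n is an eigenvalue (with eigenvector e_n), so {d_n} ⊂ sigma(D); the spectrum is closed, so its closure is too; and for lambda not in the closure, (D - lambda I) has bounded inverse (the diagonal entries 1/(d_n - lambda) are bounded). For our sequence d_n = 34 - 24/n, n = 1, 2, 3, ...:
  - {d_n} = {34 - 24/n : n ≥ 1}; the only limit point is 34
  - closure = {34 - 24/n : n ≥ 1} ∪ {34}
For the norm: a diagonal operator has ||D|| = sup_n |d_n|. Here d_n = 34 - 24/n increases monotonically from d_1 = 10 toward 34, with all terms in [10, 34); so sup_n |d_n| = 34 (the supremum is the limit, not attained). So ||D|| = 34.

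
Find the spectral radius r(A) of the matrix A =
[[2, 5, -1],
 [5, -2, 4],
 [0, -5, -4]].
r(A) ≈ 6.011

The eigenvalues of A are the roots of its characteristic polynomial. With M = A (coefficients from the trace, the sum of principal 2x2 minors, and det A):
  p(λ) = det(λ I - M) = λ^3 + 4λ^2 - 9λ - 181.
No integer candidate from the rational root theorem (±divisors of 181) is a root, so the roots are irrational. The cubic discriminant is Δ = -716711 < 0, so there is one real root and a complex-conjugate pair. p(5) = -1 and p(6) = 125 have opposite signs, so a root lies in (5, 6); Newton's method refines it to λ ≈ 5.0094. Dividing out (λ - (5.0094)) leaves approximately λ^2 + 9.0094λ + 36.1319. For λ^2 + 9.0094λ + 36.1319 the discriminant is -63.3582. It is negative, so the remaining roots are the complex-conjugate pair λ ≈ -4.5047 ± 3.9799i. Their product equals the constant term, so |λ|^2 ≈ 36.1319 and |λ| ≈ 6.011.
Thus the eigenvalues (to 4 decimals) are 5.0094 (modulus 5.0094); -4.5047 ± 3.9799i (modulus 6.011). The spectral radius is the largest modulus: r(A) ≈ 6.011. (Cross-check: r(A) ≤ ||A||_2 ≈ 7.5938; equality holds whenever A is normal, though it can also hold for some non-normal A.)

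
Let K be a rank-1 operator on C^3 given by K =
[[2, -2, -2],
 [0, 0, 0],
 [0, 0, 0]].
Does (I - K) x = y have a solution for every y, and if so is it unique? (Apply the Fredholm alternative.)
(I - K) is invertible (det(I - K) = -1 ≠ 0), so for every y in C^3 the equation (I - K) x = y has a unique solution.

K has rank 1, so it is an outer product K = u v^T: every row of K is a multiple of one row vector. Reading off the entries, u = (-1, 0, 0) and v = (-2, 2, 2) (row i of K equals u_i·v^T). A rank-one matrix u v^T satisfies K u = u (v·u) and kills the (2)-dimensional subspace v^⊥, so its characteristic polynomial is lambda^2 (lambda - v·u) with v·u = tr K = 2. Hence the eigenvalues of I - K are 1 (multiplicity 2) and 1 - (2) = -1, so det(I - K) = -1. (Direct check: I - K =
[[-1, 2, 2],
 [0, 1, 0],
 [0, 0, 1]]
has determinant -1.) The finite-dimensional Fredholm alternative says: either (I - K) is invertible, or ker(I - K) ≠ {0} and then range(I - K) = ker((I - K)^*)^⊥, with dim ker(I - K) = dim ker((I - K)^*). Since det(I - K) ≠ 0, 1 is not an eigenvalue of K and ker(I - K) = {0}, so we are in the first case: for every y there is a unique x = (I - K)^(-1) y. Explicitly, by the Sherman–Morrison formula, (I - u v^T)^(-1) = I + u v^T/(1 - v·u), i.e. (I - K)^(-1) = I - K.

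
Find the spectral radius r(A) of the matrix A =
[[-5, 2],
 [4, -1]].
r(A) = (6 + sqrt(48))/2 ≈ 6.4641

The eigenvalues of A are the roots of its characteristic polynomial. With M = A (coefficients from the trace and determinant):
  p(λ) = det(λ I - M) = λ^2 + 6λ - 3.
For λ^2 + 6λ - 3 the discriminant is 48. It is nonnegative but not a perfect square, so the roots are real and irrational: λ = (-6 ± sqrt(48))/2 ≈ 0.4641, -6.4641.
Thus the eigenvalues (to 4 decimals) are 0.4641 (modulus 0.4641); -6.4641 (modulus 6.4641). The spectral radius is the largest modulus: r(A) = (6 + sqrt(48))/2 ≈ 6.4641. (Cross-check: r(A) ≤ ||A||_2 ≈ 6.7678; equality holds whenever A is normal, though it can also hold for some non-normal A.)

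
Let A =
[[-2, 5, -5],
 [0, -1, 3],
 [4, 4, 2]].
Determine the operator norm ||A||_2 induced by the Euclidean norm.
||A||_2 ≈ 7.8602 (= sqrt(largest eigenvalue of A^T A))

||A||_2 = sigma_max(A) = sqrt(lambda_max(A^T A)). Form the symmetric matrix M = A^T A =
[[20, 6, 18],
 [6, 42, -20],
 [18, -20, 38]].
Its characteristic polynomial (trace, sum of principal 2x2 minors, determinant of M give the coefficients) is
  p(λ) = det(λ I - M) = λ^3 - 100λ^2 + 2436λ - 4624.
No integer candidate from the rational root theorem (±divisors of 4624) is a root, so the roots are irrational. The cubic discriminant is Δ = 2721146624 > 0, so there are three distinct real roots. p(2) = -144 and p(3) = 1811 have opposite signs, so a root lies in (2, 3); Newton's method refines it to λ ≈ 2.0705. p(36) = 128 and p(37) = -739 have opposite signs, so a root lies in (36, 37); Newton's method refines it to λ ≈ 36.1463. p(61) = -1147 and p(62) = 336 have opposite signs, so a root lies in (61, 62); Newton's method refines it to λ ≈ 61.7831. Check (Vieta): the three roots sum to 100, matching tr M = 100.
So the eigenvalues of A^T A are ≈ 2.0705, 36.1463, 61.7831 (all ≥ 0, as they must be for A^T A). The largest is λ_max ≈ 61.7831, hence ||A||_2 = sqrt(λ_max) ≈ 7.8602.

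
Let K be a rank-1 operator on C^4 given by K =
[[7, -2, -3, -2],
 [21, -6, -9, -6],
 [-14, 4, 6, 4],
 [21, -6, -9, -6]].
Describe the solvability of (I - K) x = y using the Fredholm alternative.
(I - K) is singular (det(I - K) = 0, i.e. 1 ∈ sigma(K)). (I - K) x = y is solvable iff y ⊥ ker((I - K)^*) = span{(7, -2, -3, -2)}, i.e. iff 7y_1 - 2y_2 - 3y_3 - 2y_4 = 0. When solvable, the solutions are x = y + c·(1, 3, -2, 3), c arbitrary (ker(I - K) = span{(1, 3, -2, 3)}, dimension 1).

K has rank 1, so it is an outer product K = u v^T: every row of K is a multiple of one row vector. Reading off the entries, u = (1, 3, -2, 3) and v = (7, -2, -3, -2) (row i of K equals u_i·v^T). A rank-one matrix u v^T satisfies K u = u (v·u) and kills the (3)-dimensional subspace v^⊥, so its characteristic polynomial is lambda^3 (lambda - v·u) with v·u = tr K = 1. Hence the eigenvalues of I - K are 1 (multiplicity 3) and 1 - (1) = 0, so det(I - K) = 0. (Direct check: I - K =
[[-6, 2, 3, 2],
 [-21, 7, 9, 6],
 [14, -4, -5, -4],
 [-21, 6, 9, 7]]
has determinant 0.) So 1 is an eigenvalue of K and (I - K) is not invertible. The finite-dimensional Fredholm alternative says: either (I - K) is invertible, or ker(I - K) ≠ {0} and then range(I - K) = ker((I - K)^*)^⊥, with dim ker(I - K) = dim ker((I - K)^*). We are in the second case, so we need both kernels. Kernel of I - K: (I - K) u = u - u (v·u) = u - u = 0, so ker(I - K) = span{u} = span{(1, 3, -2, 3)} (it is exactly 1-dimensional because rank(I - K) = 3). Kernel of the adjoint: K is real, so (I - K)^* = I - K^T = I - v u^T, and (I - v u^T) v = v - v (u·v) = 0; hence ker((I - K)^*) = span{v} = span{(7, -2, -3, -2)}. Therefore (I - K) x = y is solvable iff <y, v> = 0, i.e. iff 7y_1 - 2y_2 - 3y_3 - 2y_4 = 0. When this holds, K y = u (v·y) = 0, so (I - K) y = y and x = y is a particular solution; the full solution set is the line x = y + c·u = y + c·(1, 3, -2, 3), c ∈ C.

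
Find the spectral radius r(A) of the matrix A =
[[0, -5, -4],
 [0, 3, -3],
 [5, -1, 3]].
r(A) ≈ 5.6365

The eigenvalues of A are the roots of its characteristic polynomial. With M = A (coefficients from the trace, the sum of principal 2x2 minors, and det A):
  p(λ) = det(λ I - M) = λ^3 - 6λ^2 + 26λ - 135.
No integer candidate from the rational root theorem (±divisors of 135) is a root, so the roots are irrational. The cubic discriminant is Δ = -275603 < 0, so there is one real root and a complex-conjugate pair. p(5) = -30 and p(6) = 21 have opposite signs, so a root lies in (5, 6); Newton's method refines it to λ ≈ 5.6365. Dividing out (λ - (5.6365)) leaves approximately λ^2 - 0.3635λ + 23.9511. For λ^2 - 0.3635λ + 23.9511 the discriminant is -95.6722. It is negative, so the remaining roots are the complex-conjugate pair λ ≈ 0.1818 ± 4.8906i. Their product equals the constant term, so |λ|^2 ≈ 23.9511 and |λ| ≈ 4.894.
Thus the eigenvalues (to 4 decimals) are 5.6365 (modulus 5.6365); 0.1818 ± 4.8906i (modulus 4.894). The spectral radius is the largest modulus: r(A) ≈ 5.6365. (Cross-check: r(A) ≤ ||A||_2 ≈ 6.816; equality holds whenever A is normal, though it can also hold for some non-normal A.)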